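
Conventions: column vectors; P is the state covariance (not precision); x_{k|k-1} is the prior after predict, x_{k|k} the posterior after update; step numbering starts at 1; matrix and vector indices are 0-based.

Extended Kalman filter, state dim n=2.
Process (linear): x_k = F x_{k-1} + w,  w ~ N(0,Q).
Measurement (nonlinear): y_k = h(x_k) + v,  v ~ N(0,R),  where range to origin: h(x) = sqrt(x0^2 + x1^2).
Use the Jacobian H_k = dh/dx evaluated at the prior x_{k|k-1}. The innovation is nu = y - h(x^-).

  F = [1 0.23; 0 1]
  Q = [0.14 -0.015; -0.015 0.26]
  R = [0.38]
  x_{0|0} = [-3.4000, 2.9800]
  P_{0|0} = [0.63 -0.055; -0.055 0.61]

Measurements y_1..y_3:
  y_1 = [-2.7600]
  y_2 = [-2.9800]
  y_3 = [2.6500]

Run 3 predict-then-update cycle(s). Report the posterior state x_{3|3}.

x_post = [1.8303, 1.8662]

step 1: x^-=[-2.7146, 2.9800]  P^-=[0.7770 0.0703; 0.0703 0.8700]  H_jac=[-0.6734 0.7393]  S=[1.1378]  K=[-0.4142; 0.5236]  nu=[-6.7911]  x^+=[0.0981, -0.5761]  P^+=[0.5818 0.3171; 0.3171 0.5580]
step 2: x^-=[-0.0344, -0.5761]  P^-=[0.8972 0.4304; 0.4304 0.8180]  H_jac=[-0.0596 -0.9982]  S=[1.2495]  K=[-0.3867; -0.6740]  nu=[-3.5571]  x^+=[1.3410, 1.8215]  P^+=[0.7104 0.1048; 0.1048 0.2503]
step 3: x^-=[1.7599, 1.8215]  P^-=[0.9118 0.1473; 0.1473 0.5103]  H_jac=[0.6948 0.7192]  S=[1.2314]  K=[0.6005; 0.3812]  nu=[0.1172]  x^+=[1.8303, 1.8662]  P^+=[0.4677 -0.1345; -0.1345 0.3314]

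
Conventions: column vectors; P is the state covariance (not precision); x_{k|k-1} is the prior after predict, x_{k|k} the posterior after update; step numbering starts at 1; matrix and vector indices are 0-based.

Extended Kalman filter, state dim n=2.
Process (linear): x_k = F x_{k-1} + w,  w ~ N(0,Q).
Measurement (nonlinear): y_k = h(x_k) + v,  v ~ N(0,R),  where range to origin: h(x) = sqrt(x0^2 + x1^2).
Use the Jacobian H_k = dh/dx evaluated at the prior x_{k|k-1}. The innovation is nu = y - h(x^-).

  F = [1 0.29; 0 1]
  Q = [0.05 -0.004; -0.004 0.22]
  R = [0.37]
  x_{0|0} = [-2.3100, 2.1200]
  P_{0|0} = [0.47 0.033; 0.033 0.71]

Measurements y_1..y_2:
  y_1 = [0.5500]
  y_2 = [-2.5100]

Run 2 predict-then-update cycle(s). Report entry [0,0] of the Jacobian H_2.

H_jac[0,0] = -0.7940

step 1: x^-=[-1.6952, 2.1200]  P^-=[0.5989 0.2349; 0.2349 0.9300]  H_jac=[-0.6245 0.7810]  S=[0.9417]  K=[-0.2023; 0.6155]  nu=[-2.1644]  x^+=[-1.2573, 0.7877]  P^+=[0.5603 0.3522; 0.3522 0.5732]
step 2: x^-=[-1.0288, 0.7877]  P^-=[0.8628 0.5144; 0.5144 0.7932]  H_jac=[-0.7940 0.6079]  S=[0.7105]  K=[-0.5240; 0.1038]  nu=[-3.8058]  x^+=[0.9655, 0.3925]  P^+=[0.6677 0.5531; 0.5531 0.7856]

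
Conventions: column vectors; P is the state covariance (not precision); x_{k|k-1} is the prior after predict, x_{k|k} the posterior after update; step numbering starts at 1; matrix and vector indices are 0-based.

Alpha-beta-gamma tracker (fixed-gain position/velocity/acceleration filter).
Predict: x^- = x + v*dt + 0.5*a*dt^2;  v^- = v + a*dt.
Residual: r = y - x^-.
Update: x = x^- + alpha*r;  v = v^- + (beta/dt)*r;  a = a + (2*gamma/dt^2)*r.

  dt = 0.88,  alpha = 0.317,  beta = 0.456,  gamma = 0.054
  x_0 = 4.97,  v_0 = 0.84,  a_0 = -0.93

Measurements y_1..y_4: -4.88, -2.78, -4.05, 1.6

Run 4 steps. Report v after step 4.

step 1: x_pred=5.3491  r=-10.2291  x^+=2.1065  v^+=-5.2789  a^+=-2.3566
step 2: x_pred=-3.4515  r=0.6715  x^+=-3.2386  v^+=-7.0048  a^+=-2.2629
step 3: x_pred=-10.2790  r=6.2290  x^+=-8.3044  v^+=-5.7684  a^+=-1.3942
step 4: x_pred=-13.9205  r=15.5205  x^+=-9.0005  v^+=1.0471  a^+=0.7703

v_post = 1.0471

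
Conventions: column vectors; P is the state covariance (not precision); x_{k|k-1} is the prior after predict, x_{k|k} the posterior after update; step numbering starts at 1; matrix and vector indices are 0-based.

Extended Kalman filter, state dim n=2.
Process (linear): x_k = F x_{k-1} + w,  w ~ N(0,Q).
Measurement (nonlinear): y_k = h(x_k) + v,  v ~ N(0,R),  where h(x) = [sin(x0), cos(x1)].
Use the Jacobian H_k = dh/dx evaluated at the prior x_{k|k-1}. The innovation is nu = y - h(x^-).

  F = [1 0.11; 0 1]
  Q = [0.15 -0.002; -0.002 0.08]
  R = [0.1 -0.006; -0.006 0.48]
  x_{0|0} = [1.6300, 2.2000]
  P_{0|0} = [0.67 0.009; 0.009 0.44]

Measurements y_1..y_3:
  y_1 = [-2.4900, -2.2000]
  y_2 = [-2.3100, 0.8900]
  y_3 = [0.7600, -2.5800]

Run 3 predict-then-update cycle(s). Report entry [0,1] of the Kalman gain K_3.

step 1: x^-=[1.8720, 2.2000]  P^-=[0.8273 0.0554; 0.0554 0.5200]  H_jac=[-0.2967 0.0000; 0.0000 -0.8085]  S=[0.1728 0.0073; 0.0073 0.8199]  K=[-1.4185 -0.0420; -0.0735 -0.5121]  nu=[-3.4450, -1.6115]  x^+=[6.8263, 3.2785]  P^+=[0.4773 0.0144; 0.0144 0.3035]
step 2: x^-=[7.1869, 3.2785]  P^-=[0.6341 0.0458; 0.0458 0.3835]  H_jac=[0.6187 0.0000; 0.0000 0.1365]  S=[0.3427 -0.0021; -0.0021 0.4871]  K=[1.1448 0.0178; 0.0834 0.1078]  nu=[-3.0957, 1.8806]  x^+=[3.6765, 3.2232]  P^+=[0.1849 0.0124; 0.0124 0.3755]
step 3: x^-=[4.0310, 3.2232]  P^-=[0.3422 0.0517; 0.0517 0.4555]  H_jac=[-0.6299 0.0000; 0.0000 0.0815]  S=[0.2357 -0.0087; -0.0087 0.4830]  K=[-0.9145 -0.0077; -0.1355 0.0744]  nu=[1.5367, -1.5833]  x^+=[2.6379, 2.8971]  P^+=[0.1451 0.0222; 0.0222 0.4483]

K[0,1] = -0.0077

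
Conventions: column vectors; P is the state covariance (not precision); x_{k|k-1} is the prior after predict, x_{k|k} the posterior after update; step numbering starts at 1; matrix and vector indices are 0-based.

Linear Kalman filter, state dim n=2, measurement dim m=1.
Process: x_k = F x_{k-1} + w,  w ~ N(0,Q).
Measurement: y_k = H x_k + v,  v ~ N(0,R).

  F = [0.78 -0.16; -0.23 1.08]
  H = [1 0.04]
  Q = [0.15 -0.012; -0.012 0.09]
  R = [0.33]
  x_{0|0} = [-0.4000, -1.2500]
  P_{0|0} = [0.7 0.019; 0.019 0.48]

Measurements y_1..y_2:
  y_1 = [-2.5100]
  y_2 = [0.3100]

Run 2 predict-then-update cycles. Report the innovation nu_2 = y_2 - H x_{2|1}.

innov = [1.4623]

step 1: x^-=[-0.1120, -1.2580]  P^-=[0.5834 -0.2038; -0.2038 0.6775]  S=[0.8982]  K=[0.6405; -0.1967]  nu=[-2.3477]  x^+=[-1.6156, -0.7961]  P^+=[0.2150 -0.0906; -0.0906 0.6427]
step 2: x^-=[-1.1328, -0.4882]  P^-=[0.3199 -0.2413; -0.2413 0.8960]  S=[0.6320]  K=[0.4909; -0.3251]  nu=[1.4623]  x^+=[-0.4150, -0.9636]  P^+=[0.1676 -0.1405; -0.1405 0.8292]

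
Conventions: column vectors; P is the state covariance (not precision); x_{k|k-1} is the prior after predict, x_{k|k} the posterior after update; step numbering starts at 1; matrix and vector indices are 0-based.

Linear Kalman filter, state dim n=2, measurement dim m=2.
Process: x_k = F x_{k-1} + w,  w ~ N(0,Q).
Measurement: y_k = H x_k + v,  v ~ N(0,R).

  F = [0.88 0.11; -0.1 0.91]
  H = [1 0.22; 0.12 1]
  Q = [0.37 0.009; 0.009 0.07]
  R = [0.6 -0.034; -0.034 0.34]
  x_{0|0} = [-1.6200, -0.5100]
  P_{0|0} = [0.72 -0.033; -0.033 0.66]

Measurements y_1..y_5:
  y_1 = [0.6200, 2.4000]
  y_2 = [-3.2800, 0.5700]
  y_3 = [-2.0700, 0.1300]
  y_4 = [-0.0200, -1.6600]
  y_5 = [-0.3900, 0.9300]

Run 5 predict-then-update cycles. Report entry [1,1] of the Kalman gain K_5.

K[1,1] = 0.3468

step 1: x^-=[-1.4817, -0.3021]  P^-=[0.9292 -0.0144; -0.0144 0.6298]  S=[1.5533 0.2013; 0.2013 0.9797]  K=[0.5993 -0.0240; -0.0032 0.6417]  nu=[2.1682, 2.8799]  x^+=[-0.2515, 1.5390]  P^+=[0.3766 -0.0737; -0.0737 0.2271]
step 2: x^-=[-0.0520, 1.4256]  P^-=[0.6501 -0.0596; -0.0596 0.2753]  S=[1.2372 0.0434; 0.0434 0.6103]  K=[0.5151 -0.0065; -0.0147 0.4403]  nu=[-3.5416, -0.8494]  x^+=[-1.8708, 1.1036]  P^+=[0.3221 -0.0584; -0.0584 0.1572]
step 3: x^-=[-1.5249, 1.1914]  P^-=[0.6100 -0.0497; -0.0497 0.2140]  S=[1.1985 0.0353; 0.0353 0.5509]  K=[0.4996 0.0107; -0.0133 0.3786]  nu=[-0.8072, -0.8784]  x^+=[-1.9375, 0.8696]  P^+=[0.3105 -0.0506; -0.0506 0.1352]
step 4: x^-=[-1.6093, 0.9851]  P^-=[0.6023 -0.0448; -0.0448 0.1943]  S=[1.1920 0.0351; 0.0351 0.5322]  K=[0.4965 0.0190; -0.0122 0.3558]  nu=[1.3726, -2.4520]  x^+=[-0.9744, 0.0960]  P^+=[0.3076 -0.0473; -0.0473 0.1271]
step 5: x^-=[-0.8469, 0.1848]  P^-=[0.6006 -0.0427; -0.0427 0.1869]  S=[1.1908 0.0353; 0.0353 0.5253]  K=[0.4958 0.0225; -0.0117 0.3468]  nu=[0.4163, 0.8468]  x^+=[-0.6215, 0.4737]  P^+=[0.3068 -0.0460; -0.0460 0.1238]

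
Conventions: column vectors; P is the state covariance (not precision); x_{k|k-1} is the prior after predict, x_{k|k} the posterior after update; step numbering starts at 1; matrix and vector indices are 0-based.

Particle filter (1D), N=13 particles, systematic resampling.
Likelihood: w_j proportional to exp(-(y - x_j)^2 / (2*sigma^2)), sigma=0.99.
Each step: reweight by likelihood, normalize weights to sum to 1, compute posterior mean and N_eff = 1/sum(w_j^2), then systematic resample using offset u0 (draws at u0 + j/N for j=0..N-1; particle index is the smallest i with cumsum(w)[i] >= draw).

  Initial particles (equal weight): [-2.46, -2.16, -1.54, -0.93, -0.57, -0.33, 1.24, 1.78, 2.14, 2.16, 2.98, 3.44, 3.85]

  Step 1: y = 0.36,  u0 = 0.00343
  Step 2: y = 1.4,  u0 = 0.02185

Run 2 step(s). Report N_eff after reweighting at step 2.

N_eff = 7.1484

step 1: w=[0.0049, 0.0111, 0.0449, 0.1211, 0.1821, 0.2221, 0.1907, 0.1012, 0.0562, 0.0542, 0.0085, 0.0022, 0.0006]  mean=0.2945  Neff=6.5730  idx=[0, 3, 3, 4, 4, 5, 5, 5, 6, 6, 6, 7, 8]
step 2: w=[0.0001, 0.0110, 0.0110, 0.0242, 0.0242, 0.0381, 0.0381, 0.0381, 0.1732, 0.1732, 0.1732, 0.1630, 0.1327]  mean=1.1322  Neff=7.1484  idx=[2, 5, 7, 8, 8, 9, 9, 10, 10, 11, 11, 12, 12]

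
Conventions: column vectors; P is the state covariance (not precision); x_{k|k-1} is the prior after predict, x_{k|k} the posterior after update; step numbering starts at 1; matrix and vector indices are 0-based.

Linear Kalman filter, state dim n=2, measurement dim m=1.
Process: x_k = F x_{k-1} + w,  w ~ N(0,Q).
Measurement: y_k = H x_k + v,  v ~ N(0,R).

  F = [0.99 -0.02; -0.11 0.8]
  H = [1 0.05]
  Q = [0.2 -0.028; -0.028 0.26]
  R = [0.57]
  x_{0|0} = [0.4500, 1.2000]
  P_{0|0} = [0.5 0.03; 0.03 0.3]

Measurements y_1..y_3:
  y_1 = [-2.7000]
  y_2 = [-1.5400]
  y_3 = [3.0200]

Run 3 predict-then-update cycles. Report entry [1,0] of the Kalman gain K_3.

step 1: x^-=[0.4215, 0.9105]  P^-=[0.6890 -0.0634; -0.0634 0.4528]  S=[1.2538]  K=[0.5470; -0.0325]  nu=[-3.1670]  x^+=[-1.3109, 1.0135]  P^+=[0.3138 -0.0411; -0.0411 0.4514]
step 2: x^-=[-1.3180, 0.9550]  P^-=[0.5094 -0.1021; -0.1021 0.5600]  S=[1.0706]  K=[0.4710; -0.0692]  nu=[-0.2697]  x^+=[-1.4451, 0.9737]  P^+=[0.2719 -0.0672; -0.0672 0.5548]
step 3: x^-=[-1.4501, 0.9379]  P^-=[0.4693 -0.1198; -0.1198 0.6302]  S=[1.0289]  K=[0.4503; -0.0858]  nu=[4.4232]  x^+=[0.5417, 0.5582]  P^+=[0.2607 -0.0801; -0.0801 0.6226]

K[1,0] = -0.0858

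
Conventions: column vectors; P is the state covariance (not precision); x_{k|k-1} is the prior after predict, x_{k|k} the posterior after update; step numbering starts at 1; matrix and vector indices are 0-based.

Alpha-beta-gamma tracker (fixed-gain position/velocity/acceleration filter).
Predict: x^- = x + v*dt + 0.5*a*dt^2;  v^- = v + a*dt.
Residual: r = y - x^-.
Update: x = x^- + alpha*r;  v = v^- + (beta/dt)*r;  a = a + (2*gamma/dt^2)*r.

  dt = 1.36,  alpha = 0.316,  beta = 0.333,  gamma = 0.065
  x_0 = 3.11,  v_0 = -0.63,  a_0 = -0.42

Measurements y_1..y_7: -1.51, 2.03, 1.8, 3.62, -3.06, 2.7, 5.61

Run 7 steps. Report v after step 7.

step 1: x_pred=1.8648  r=-3.3748  x^+=0.7984  v^+=-2.0275  a^+=-0.6572
step 2: x_pred=-2.5669  r=4.5969  x^+=-1.1143  v^+=-1.7958  a^+=-0.3341
step 3: x_pred=-3.8655  r=5.6655  x^+=-2.0752  v^+=-0.8629  a^+=0.0641
step 4: x_pred=-3.1895  r=6.8095  x^+=-1.0377  v^+=0.8916  a^+=0.5427
step 5: x_pred=0.6767  r=-3.7367  x^+=-0.5041  v^+=0.7147  a^+=0.2801
step 6: x_pred=0.7269  r=1.9731  x^+=1.3504  v^+=1.5787  a^+=0.4187
step 7: x_pred=3.8847  r=1.7253  x^+=4.4299  v^+=2.5706  a^+=0.5400

v_post = 2.5706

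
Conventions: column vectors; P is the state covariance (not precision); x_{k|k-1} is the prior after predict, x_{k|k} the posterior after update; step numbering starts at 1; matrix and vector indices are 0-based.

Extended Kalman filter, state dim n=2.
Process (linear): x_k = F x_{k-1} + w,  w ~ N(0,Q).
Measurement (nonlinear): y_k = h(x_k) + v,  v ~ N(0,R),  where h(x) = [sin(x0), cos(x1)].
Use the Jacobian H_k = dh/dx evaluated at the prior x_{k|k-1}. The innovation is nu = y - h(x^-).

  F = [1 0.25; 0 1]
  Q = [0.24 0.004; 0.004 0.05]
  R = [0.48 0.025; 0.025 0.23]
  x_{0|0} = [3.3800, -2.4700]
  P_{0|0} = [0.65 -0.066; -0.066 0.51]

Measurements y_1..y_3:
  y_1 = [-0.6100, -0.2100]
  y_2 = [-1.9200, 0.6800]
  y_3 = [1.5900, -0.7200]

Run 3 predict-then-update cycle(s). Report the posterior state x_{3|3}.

step 1: x^-=[2.7625, -2.4700]  P^-=[0.8889 0.0655; 0.0655 0.5600]  H_jac=[-0.9290 0.0000; 0.0000 0.6222]  S=[1.2471 -0.0129; -0.0129 0.4468]  K=[-0.6614 0.0722; -0.0408 0.7787]  nu=[-0.9801, 0.5728]  x^+=[3.4521, -1.9840]  P^+=[0.3398 0.0001; 0.0001 0.2862]
step 2: x^-=[2.9561, -1.9840]  P^-=[0.5977 0.0757; 0.0757 0.3362]  H_jac=[-0.9828 0.0000; 0.0000 0.9158]  S=[1.0574 -0.0431; -0.0431 0.5120]  K=[-0.5520 0.0889; -0.0460 0.5975]  nu=[-2.1045, 1.0815]  x^+=[4.2138, -1.2410]  P^+=[0.2673 0.0073; 0.0073 0.1488]
step 3: x^-=[3.9035, -1.2410]  P^-=[0.5202 0.0485; 0.0485 0.1988]  H_jac=[-0.7235 0.0000; 0.0000 0.9461]  S=[0.7523 -0.0082; -0.0082 0.4080]  K=[-0.4992 0.1024; -0.0416 0.4602]  nu=[2.2803, -1.0438]  x^+=[2.6583, -1.8163]  P^+=[0.3276 0.0117; 0.0117 0.1108]

x_post = [2.6583, -1.8163]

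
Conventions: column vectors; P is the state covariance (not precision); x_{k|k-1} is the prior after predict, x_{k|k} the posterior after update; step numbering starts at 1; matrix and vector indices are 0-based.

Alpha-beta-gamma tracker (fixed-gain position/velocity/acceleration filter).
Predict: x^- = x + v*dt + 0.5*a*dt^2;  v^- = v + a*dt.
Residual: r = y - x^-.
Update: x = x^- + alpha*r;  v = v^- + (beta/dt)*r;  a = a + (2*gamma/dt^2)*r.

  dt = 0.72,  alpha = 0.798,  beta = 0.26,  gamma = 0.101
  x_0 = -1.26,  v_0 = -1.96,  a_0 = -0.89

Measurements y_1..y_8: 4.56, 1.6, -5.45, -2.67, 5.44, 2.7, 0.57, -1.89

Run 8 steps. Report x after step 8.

step 1: x_pred=-2.9019  r=7.4619  x^+=3.0527  v^+=0.0938  a^+=2.0176
step 2: x_pred=3.6432  r=-2.0432  x^+=2.0127  v^+=0.8086  a^+=1.2215
step 3: x_pred=2.9115  r=-8.3615  x^+=-3.7610  v^+=-1.3314  a^+=-2.0367
step 4: x_pred=-5.2475  r=2.5775  x^+=-3.1906  v^+=-1.8670  a^+=-1.0324
step 5: x_pred=-4.8025  r=10.2425  x^+=3.3710  v^+=1.0883  a^+=2.9587
step 6: x_pred=4.9215  r=-2.2215  x^+=3.1487  v^+=2.4164  a^+=2.0931
step 7: x_pred=5.4311  r=-4.8611  x^+=1.5519  v^+=2.1680  a^+=0.1989
step 8: x_pred=3.1645  r=-5.0545  x^+=-0.8690  v^+=0.4860  a^+=-1.7706

x_post = -0.8690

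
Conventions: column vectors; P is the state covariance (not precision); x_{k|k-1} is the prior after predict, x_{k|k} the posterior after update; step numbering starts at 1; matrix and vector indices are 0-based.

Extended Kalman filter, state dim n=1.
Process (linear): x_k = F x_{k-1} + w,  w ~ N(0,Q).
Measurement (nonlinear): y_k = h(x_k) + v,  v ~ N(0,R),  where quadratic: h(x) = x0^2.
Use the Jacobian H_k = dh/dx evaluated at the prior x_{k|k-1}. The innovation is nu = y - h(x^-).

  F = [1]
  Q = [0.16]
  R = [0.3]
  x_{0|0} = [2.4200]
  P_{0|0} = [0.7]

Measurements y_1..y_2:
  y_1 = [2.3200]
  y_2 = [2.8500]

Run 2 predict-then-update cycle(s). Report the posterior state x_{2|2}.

step 1: x^-=[2.4200]  P^-=[0.8600]  H_jac=[4.8400]  S=[20.4460]  K=[0.2036]  nu=[-3.5364]  x^+=[1.7001]  P^+=[0.0126]
step 2: x^-=[1.7001]  P^-=[0.1726]  H_jac=[3.4001]  S=[2.2956]  K=[0.2557]  nu=[-0.0402]  x^+=[1.6898]  P^+=[0.0226]

x_post = [1.6898]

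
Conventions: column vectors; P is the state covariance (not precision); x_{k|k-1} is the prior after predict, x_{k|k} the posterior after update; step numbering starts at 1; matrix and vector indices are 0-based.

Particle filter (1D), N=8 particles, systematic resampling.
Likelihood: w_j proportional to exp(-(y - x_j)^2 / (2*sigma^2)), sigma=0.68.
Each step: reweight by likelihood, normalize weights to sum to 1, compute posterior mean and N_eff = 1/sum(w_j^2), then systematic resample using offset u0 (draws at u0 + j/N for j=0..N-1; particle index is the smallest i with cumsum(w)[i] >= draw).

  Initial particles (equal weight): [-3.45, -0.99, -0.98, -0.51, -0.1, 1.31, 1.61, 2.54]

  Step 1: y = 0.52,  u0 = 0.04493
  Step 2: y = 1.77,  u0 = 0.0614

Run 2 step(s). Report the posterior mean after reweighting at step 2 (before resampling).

step 1: w=[0.0000, 0.0436, 0.0451, 0.1630, 0.3387, 0.2614, 0.1420, 0.0062]  mean=0.3826  Neff=4.2780  idx=[2, 3, 4, 4, 4, 5, 5, 6]
step 2: w=[0.0001, 0.0014, 0.0086, 0.0086, 0.0086, 0.3018, 0.3018, 0.3690]  mean=1.3814  Neff=3.1393  idx=[5, 5, 5, 6, 6, 7, 7, 7]

post_mean = 1.3814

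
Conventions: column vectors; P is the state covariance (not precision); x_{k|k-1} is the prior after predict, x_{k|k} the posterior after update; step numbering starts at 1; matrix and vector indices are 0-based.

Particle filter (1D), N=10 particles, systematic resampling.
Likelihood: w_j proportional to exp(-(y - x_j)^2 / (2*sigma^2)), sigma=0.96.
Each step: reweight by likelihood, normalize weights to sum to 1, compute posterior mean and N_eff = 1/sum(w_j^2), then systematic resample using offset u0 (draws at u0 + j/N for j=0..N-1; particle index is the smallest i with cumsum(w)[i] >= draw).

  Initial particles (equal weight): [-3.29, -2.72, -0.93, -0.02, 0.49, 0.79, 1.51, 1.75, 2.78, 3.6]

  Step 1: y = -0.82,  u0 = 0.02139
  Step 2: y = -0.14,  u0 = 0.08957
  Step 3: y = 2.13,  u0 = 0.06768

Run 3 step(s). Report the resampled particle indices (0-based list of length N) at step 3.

resampled_idx = [4, 5, 6, 8, 8, 8, 9, 9, 9, 9]

step 1: w=[0.0141, 0.0543, 0.3824, 0.2720, 0.1517, 0.0943, 0.0202, 0.0107, 0.0003, 0.0000]  mean=-0.3559  Neff=3.9099  idx=[1, 2, 2, 2, 2, 3, 3, 3, 4, 5]
step 2: w=[0.0037, 0.0978, 0.0978, 0.0978, 0.0978, 0.1362, 0.1362, 0.1362, 0.1107, 0.0858]  mean=-0.2601  Neff=8.8082  idx=[1, 2, 3, 4, 5, 6, 7, 7, 8, 9]
step 3: w=[0.0065, 0.0065, 0.0065, 0.0065, 0.0848, 0.0848, 0.0848, 0.0848, 0.2420, 0.3930]  mean=0.3982  Neff=4.1337  idx=[4, 5, 6, 8, 8, 8, 9, 9, 9, 9]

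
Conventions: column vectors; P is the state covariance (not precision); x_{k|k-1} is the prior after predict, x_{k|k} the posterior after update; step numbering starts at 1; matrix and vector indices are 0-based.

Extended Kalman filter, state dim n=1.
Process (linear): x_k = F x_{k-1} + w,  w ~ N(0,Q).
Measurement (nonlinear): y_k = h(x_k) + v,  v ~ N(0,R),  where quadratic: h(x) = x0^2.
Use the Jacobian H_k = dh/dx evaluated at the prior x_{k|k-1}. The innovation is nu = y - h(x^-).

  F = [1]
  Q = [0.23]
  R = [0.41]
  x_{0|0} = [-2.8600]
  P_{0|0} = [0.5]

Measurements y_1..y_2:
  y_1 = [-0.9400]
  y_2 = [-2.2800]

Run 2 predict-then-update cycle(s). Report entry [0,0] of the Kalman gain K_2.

K[0,0] = -0.3087

step 1: x^-=[-2.8600]  P^-=[0.7300]  H_jac=[-5.7200]  S=[24.2944]  K=[-0.1719]  nu=[-9.1196]  x^+=[-1.2926]  P^+=[0.0123]
step 2: x^-=[-1.2926]  P^-=[0.2423]  H_jac=[-2.5851]  S=[2.0294]  K=[-0.3087]  nu=[-3.9507]  x^+=[-0.0731]  P^+=[0.0490]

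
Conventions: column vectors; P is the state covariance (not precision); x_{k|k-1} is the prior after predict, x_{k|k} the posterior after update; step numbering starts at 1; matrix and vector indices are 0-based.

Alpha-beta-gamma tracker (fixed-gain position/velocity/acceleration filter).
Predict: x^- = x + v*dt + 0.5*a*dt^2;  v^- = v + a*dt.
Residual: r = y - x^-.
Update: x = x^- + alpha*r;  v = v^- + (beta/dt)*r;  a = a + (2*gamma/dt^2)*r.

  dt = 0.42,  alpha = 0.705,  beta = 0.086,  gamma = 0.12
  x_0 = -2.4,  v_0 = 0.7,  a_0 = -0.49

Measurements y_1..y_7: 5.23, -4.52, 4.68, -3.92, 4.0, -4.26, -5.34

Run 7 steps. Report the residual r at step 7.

resid = -1.4359

step 1: x_pred=-2.1492  r=7.3792  x^+=3.0531  v^+=2.0052  a^+=9.5498
step 2: x_pred=4.7376  r=-9.2576  x^+=-1.7890  v^+=4.1205  a^+=-3.0456
step 3: x_pred=-0.3270  r=5.0070  x^+=3.2029  v^+=3.8666  a^+=3.7667
step 4: x_pred=5.1591  r=-9.0791  x^+=-1.2417  v^+=3.5895  a^+=-8.5858
step 5: x_pred=-0.4913  r=4.4913  x^+=2.6751  v^+=0.9031  a^+=-2.4752
step 6: x_pred=2.8361  r=-7.0961  x^+=-2.1667  v^+=-1.5895  a^+=-12.1297
step 7: x_pred=-3.9041  r=-1.4359  x^+=-4.9164  v^+=-6.9779  a^+=-14.0833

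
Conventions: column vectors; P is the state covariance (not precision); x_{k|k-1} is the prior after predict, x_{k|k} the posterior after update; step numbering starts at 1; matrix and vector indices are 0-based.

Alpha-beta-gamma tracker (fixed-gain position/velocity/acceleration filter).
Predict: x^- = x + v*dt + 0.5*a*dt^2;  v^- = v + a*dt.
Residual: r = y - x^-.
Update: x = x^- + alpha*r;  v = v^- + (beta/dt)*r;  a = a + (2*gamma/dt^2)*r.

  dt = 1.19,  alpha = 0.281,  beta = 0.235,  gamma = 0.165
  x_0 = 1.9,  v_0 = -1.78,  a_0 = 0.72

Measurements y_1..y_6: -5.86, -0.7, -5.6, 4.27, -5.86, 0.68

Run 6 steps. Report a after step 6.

step 1: x_pred=0.2916  r=-6.1516  x^+=-1.4370  v^+=-2.1380  a^+=-0.7135
step 2: x_pred=-4.4865  r=3.7865  x^+=-3.4225  v^+=-2.2394  a^+=0.1688
step 3: x_pred=-5.9678  r=0.3678  x^+=-5.8644  v^+=-1.9658  a^+=0.2545
step 4: x_pred=-8.0235  r=12.2935  x^+=-4.5690  v^+=0.7648  a^+=3.1194
step 5: x_pred=-1.4503  r=-4.4097  x^+=-2.6894  v^+=3.6060  a^+=2.0917
step 6: x_pred=3.0828  r=-2.4028  x^+=2.4076  v^+=5.6207  a^+=1.5318

a_post = 1.5318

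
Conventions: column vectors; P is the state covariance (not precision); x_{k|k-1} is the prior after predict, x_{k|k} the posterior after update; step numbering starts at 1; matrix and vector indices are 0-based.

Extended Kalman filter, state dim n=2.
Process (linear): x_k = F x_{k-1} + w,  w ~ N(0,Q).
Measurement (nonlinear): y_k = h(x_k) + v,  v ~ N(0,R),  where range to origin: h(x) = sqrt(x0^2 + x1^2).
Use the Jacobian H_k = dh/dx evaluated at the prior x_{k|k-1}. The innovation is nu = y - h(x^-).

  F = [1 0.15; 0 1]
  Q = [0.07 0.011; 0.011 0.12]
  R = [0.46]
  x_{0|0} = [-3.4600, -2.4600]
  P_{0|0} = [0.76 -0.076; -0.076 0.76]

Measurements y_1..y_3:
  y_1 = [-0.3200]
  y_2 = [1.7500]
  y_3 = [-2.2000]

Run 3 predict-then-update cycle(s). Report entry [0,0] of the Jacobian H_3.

H_jac[0,0] = -0.9176

step 1: x^-=[-3.8290, -2.4600]  P^-=[0.8243 0.0490; 0.0490 0.8800]  H_jac=[-0.8413 -0.5405]  S=[1.3451]  K=[-0.5353; -0.3843]  nu=[-4.8711]  x^+=[-1.2217, -0.5882]  P^+=[0.4389 -0.2277; -0.2277 0.6814]
step 2: x^-=[-1.3099, -0.5882]  P^-=[0.4560 -0.1145; -0.1145 0.8014]  H_jac=[-0.9123 -0.4096]  S=[0.8884]  K=[-0.4154; -0.2520]  nu=[0.3141]  x^+=[-1.4404, -0.6673]  P^+=[0.3026 -0.2075; -0.2075 0.7450]
step 3: x^-=[-1.5405, -0.6673]  P^-=[0.3272 -0.0847; -0.0847 0.8650]  H_jac=[-0.9176 -0.3975]  S=[0.8103]  K=[-0.3289; -0.3284]  nu=[-3.8788]  x^+=[-0.2647, 0.6064]  P^+=[0.2395 -0.1722; -0.1722 0.7776]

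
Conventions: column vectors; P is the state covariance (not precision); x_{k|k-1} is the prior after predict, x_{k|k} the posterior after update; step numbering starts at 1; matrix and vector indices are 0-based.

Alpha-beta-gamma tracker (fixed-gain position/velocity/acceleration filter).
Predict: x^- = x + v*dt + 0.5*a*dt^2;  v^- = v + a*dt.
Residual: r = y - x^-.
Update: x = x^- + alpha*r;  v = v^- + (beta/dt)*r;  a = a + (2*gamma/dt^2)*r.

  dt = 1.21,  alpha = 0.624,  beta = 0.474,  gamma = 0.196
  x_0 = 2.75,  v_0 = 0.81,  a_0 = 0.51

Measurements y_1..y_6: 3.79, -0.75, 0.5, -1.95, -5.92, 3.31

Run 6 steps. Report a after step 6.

a_post = 3.2469

step 1: x_pred=4.1034  r=-0.3134  x^+=3.9079  v^+=1.3043  a^+=0.4261
step 2: x_pred=5.7980  r=-6.5480  x^+=1.7120  v^+=-0.7452  a^+=-1.3271
step 3: x_pred=-0.1612  r=0.6612  x^+=0.2514  v^+=-2.0920  a^+=-1.1501
step 4: x_pred=-3.1218  r=1.1718  x^+=-2.3906  v^+=-3.0245  a^+=-0.8363
step 5: x_pred=-6.6625  r=0.7425  x^+=-6.1992  v^+=-3.7456  a^+=-0.6375
step 6: x_pred=-11.1981  r=14.5081  x^+=-2.1450  v^+=1.1663  a^+=3.2469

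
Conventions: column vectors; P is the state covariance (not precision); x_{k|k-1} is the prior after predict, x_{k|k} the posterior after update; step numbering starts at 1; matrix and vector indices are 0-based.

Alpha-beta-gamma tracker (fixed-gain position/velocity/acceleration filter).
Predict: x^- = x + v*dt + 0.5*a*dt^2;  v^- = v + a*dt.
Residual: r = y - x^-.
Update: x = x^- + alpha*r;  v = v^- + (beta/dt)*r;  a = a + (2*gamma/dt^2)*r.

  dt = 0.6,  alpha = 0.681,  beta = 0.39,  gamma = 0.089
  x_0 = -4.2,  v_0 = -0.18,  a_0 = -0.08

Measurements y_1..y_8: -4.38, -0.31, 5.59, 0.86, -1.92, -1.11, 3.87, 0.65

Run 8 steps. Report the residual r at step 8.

step 1: x_pred=-4.3224  r=-0.0576  x^+=-4.3616  v^+=-0.2654  a^+=-0.1085
step 2: x_pred=-4.5404  r=4.2304  x^+=-1.6595  v^+=2.4192  a^+=1.9832
step 3: x_pred=0.1490  r=5.4410  x^+=3.8543  v^+=7.1458  a^+=4.6735
step 4: x_pred=8.9830  r=-8.1230  x^+=3.4513  v^+=4.6699  a^+=0.6571
step 5: x_pred=6.3715  r=-8.2915  x^+=0.7250  v^+=-0.3253  a^+=-3.4426
step 6: x_pred=-0.0899  r=-1.0201  x^+=-0.7846  v^+=-3.0539  a^+=-3.9470
step 7: x_pred=-3.3274  r=7.1974  x^+=1.5740  v^+=-0.7438  a^+=-0.3883
step 8: x_pred=1.0578  r=-0.4078  x^+=0.7801  v^+=-1.2419  a^+=-0.5899

resid = -0.4078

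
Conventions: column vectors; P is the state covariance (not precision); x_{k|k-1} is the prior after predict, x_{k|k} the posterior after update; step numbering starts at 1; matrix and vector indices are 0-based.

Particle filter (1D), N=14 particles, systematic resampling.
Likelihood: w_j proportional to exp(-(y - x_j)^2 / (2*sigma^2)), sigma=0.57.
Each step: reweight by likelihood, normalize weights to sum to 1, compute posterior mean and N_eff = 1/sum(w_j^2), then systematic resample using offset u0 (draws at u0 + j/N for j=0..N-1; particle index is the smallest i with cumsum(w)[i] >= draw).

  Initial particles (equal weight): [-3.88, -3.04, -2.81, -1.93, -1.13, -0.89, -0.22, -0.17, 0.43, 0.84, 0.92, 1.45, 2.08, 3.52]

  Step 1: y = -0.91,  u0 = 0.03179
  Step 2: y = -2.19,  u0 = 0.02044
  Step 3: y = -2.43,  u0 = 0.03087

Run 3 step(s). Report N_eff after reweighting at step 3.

N_eff = 8.2251

step 1: w=[0.0000, 0.0003, 0.0012, 0.0646, 0.2972, 0.3200, 0.1539, 0.1378, 0.0202, 0.0029, 0.0018, 0.0001, 0.0000, 0.0000]  mean=-0.7940  Neff=4.2019  idx=[3, 4, 4, 4, 4, 5, 5, 5, 5, 5, 6, 6, 7, 7]
step 2: w=[0.4527, 0.0891, 0.0891, 0.0891, 0.0891, 0.0373, 0.0373, 0.0373, 0.0373, 0.0373, 0.0013, 0.0013, 0.0009, 0.0009]  mean=-1.4433  Neff=4.1045  idx=[0, 0, 0, 0, 0, 0, 0, 1, 2, 3, 4, 4, 6, 8]
step 3: w=[0.1312, 0.1312, 0.1312, 0.1312, 0.1312, 0.1312, 0.1312, 0.0143, 0.0143, 0.0143, 0.0143, 0.0143, 0.0050, 0.0050]  mean=-1.8624  Neff=8.2251  idx=[0, 0, 1, 1, 2, 2, 3, 4, 4, 5, 5, 6, 6, 9]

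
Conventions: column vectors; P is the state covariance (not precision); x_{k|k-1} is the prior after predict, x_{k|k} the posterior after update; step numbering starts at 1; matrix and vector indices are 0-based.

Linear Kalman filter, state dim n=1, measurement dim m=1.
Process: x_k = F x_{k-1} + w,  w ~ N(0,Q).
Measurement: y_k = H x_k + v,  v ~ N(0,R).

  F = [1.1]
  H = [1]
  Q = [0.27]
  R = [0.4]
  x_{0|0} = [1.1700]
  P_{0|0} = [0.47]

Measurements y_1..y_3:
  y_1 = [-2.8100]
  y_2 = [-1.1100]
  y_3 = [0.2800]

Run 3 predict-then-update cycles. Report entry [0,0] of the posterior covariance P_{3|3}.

step 1: x^-=[1.2870]  P^-=[0.8387]  S=[1.2387]  K=[0.6771]  nu=[-4.0970]  x^+=[-1.4870]  P^+=[0.2708]
step 2: x^-=[-1.6357]  P^-=[0.5977]  S=[0.9977]  K=[0.5991]  nu=[0.5257]  x^+=[-1.3208]  P^+=[0.2396]
step 3: x^-=[-1.4528]  P^-=[0.5600]  S=[0.9600]  K=[0.5833]  nu=[1.7328]  x^+=[-0.4421]  P^+=[0.2333]

P_post[0,0] = 0.2333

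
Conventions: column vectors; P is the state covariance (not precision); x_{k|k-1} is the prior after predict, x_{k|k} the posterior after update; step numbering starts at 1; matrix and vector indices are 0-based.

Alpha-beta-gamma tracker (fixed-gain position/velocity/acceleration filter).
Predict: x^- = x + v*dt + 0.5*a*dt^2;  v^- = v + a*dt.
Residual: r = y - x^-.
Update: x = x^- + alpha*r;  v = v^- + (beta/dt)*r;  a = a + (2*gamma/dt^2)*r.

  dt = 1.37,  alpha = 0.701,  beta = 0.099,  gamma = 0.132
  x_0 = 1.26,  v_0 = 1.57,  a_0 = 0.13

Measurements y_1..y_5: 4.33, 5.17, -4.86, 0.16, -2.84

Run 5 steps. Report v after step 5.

step 1: x_pred=3.5329  r=0.7971  x^+=4.0917  v^+=1.8057  a^+=0.2421
step 2: x_pred=6.7927  r=-1.6227  x^+=5.6552  v^+=2.0201  a^+=0.0139
step 3: x_pred=8.4358  r=-13.2958  x^+=-0.8846  v^+=1.0784  a^+=-1.8563
step 4: x_pred=-1.1492  r=1.3092  x^+=-0.2315  v^+=-1.3701  a^+=-1.6721
step 5: x_pred=-3.6778  r=0.8378  x^+=-3.0905  v^+=-3.6004  a^+=-1.5543

v_post = -3.6004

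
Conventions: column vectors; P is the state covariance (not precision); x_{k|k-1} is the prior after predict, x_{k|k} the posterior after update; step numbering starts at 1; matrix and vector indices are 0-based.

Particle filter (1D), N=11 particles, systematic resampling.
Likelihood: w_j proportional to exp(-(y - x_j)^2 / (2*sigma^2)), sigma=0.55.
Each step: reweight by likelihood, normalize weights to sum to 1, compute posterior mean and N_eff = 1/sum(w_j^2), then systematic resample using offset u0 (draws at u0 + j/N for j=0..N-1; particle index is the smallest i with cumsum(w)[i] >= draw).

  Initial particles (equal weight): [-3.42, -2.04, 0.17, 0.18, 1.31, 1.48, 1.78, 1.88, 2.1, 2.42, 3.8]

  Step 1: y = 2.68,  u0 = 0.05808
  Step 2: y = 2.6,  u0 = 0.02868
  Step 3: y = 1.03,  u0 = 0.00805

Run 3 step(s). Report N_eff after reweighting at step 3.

N_eff = 5.9813

step 1: w=[0.0000, 0.0000, 0.0000, 0.0000, 0.0192, 0.0395, 0.1120, 0.1484, 0.2450, 0.3821, 0.0537]  mean=2.2054  Neff=4.0747  idx=[5, 6, 7, 8, 8, 8, 9, 9, 9, 9, 10]
step 2: w=[0.0186, 0.0488, 0.0629, 0.0980, 0.0980, 0.0980, 0.1405, 0.1405, 0.1405, 0.1405, 0.0137]  mean=2.2621  Neff=8.7239  idx=[1, 2, 3, 4, 5, 6, 7, 7, 8, 9, 9]
step 3: w=[0.2827, 0.2170, 0.1080, 0.1080, 0.1080, 0.0294, 0.0294, 0.0294, 0.0294, 0.0294, 0.0294]  mean=2.0182  Neff=5.9813  idx=[0, 0, 0, 0, 1, 1, 2, 3, 4, 5, 8]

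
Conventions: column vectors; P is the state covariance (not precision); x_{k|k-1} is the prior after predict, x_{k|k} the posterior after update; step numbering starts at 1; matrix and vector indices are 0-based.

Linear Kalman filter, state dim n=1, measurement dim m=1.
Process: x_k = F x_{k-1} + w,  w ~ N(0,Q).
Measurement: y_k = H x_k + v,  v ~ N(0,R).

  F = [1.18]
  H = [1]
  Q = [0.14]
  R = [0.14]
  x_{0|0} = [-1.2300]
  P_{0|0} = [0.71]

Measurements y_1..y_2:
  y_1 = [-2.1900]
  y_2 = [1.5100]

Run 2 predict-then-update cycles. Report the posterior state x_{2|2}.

step 1: x^-=[-1.4514]  P^-=[1.1286]  S=[1.2686]  K=[0.8896]  nu=[-0.7386]  x^+=[-2.1085]  P^+=[0.1245]
step 2: x^-=[-2.4880]  P^-=[0.3134]  S=[0.4534]  K=[0.6912]  nu=[3.9980]  x^+=[0.2756]  P^+=[0.0968]

x_post = [0.2756]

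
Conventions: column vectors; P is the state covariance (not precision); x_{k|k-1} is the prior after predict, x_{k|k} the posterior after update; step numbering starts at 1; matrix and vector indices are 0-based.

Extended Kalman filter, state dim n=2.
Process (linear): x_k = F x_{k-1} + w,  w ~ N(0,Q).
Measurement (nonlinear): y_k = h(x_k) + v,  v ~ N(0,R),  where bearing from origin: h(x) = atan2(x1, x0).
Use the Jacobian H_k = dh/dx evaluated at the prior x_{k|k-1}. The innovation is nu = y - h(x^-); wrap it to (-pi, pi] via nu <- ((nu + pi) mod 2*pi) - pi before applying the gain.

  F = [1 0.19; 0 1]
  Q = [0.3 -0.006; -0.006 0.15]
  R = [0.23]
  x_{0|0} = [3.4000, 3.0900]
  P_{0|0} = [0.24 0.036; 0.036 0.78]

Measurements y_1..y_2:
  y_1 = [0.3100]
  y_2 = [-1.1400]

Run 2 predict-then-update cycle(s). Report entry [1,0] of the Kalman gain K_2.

step 1: x^-=[3.9871, 3.0900]  P^-=[0.5818 0.1782; 0.1782 0.9300]  H_jac=[-0.1214 0.1567]  S=[0.2546]  K=[-0.1678; 0.4873]  nu=[-0.3493]  x^+=[4.0457, 2.9198]  P^+=[0.5747 0.1990; 0.1990 0.8695]
step 2: x^-=[4.6005, 2.9198]  P^-=[0.9817 0.3582; 0.3582 1.0195]  H_jac=[-0.0983 0.1550]  S=[0.2531]  K=[-0.1621; 0.4851]  nu=[-1.7055]  x^+=[4.8770, 2.0925]  P^+=[0.9750 0.3781; 0.3781 0.9600]

K[1,0] = 0.4851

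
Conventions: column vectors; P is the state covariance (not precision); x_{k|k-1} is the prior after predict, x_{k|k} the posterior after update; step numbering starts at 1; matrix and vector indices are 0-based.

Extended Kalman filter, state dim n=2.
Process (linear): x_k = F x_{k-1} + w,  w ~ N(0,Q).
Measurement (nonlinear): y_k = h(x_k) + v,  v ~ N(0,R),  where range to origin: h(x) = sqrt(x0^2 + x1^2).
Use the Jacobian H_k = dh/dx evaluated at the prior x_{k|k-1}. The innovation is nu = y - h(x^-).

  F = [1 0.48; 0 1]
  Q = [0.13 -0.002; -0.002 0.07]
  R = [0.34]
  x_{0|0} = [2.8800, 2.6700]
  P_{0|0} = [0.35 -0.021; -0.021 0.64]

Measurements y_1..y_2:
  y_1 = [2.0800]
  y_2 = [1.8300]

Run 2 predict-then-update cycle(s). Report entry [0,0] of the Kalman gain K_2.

K[0,0] = 0.5161

step 1: x^-=[4.1616, 2.6700]  P^-=[0.6073 0.2842; 0.2842 0.7100]  H_jac=[0.8417 0.5400]  S=[1.2356]  K=[0.5379; 0.5039]  nu=[-2.8645]  x^+=[2.6208, 1.2266]  P^+=[0.2498 -0.0507; -0.0507 0.3963]
step 2: x^-=[3.2096, 1.2266]  P^-=[0.4224 0.1375; 0.1375 0.4663]  H_jac=[0.9341 0.3570]  S=[0.8598]  K=[0.5161; 0.3430]  nu=[-1.6060]  x^+=[2.3808, 0.6757]  P^+=[0.1935 -0.0147; -0.0147 0.3651]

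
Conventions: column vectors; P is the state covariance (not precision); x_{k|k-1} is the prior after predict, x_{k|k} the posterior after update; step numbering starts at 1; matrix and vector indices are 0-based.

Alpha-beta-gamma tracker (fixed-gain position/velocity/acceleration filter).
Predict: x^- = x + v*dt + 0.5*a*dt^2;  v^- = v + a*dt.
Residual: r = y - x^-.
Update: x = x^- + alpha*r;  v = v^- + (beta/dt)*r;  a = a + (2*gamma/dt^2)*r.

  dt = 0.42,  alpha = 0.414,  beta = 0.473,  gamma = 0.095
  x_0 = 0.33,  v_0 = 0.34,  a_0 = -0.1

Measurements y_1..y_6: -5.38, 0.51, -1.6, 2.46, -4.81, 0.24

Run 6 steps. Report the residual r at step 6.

step 1: x_pred=0.4640  r=-5.8440  x^+=-1.9554  v^+=-6.2834  a^+=-6.3945
step 2: x_pred=-5.1585  r=5.6685  x^+=-2.8117  v^+=-2.5854  a^+=-0.2890
step 3: x_pred=-3.9231  r=2.3231  x^+=-2.9613  v^+=-0.0905  a^+=2.2131
step 4: x_pred=-2.8041  r=5.2641  x^+=-0.6248  v^+=6.7674  a^+=7.8831
step 5: x_pred=2.9128  r=-7.7228  x^+=-0.2844  v^+=1.3810  a^+=-0.4351
step 6: x_pred=0.2572  r=-0.0172  x^+=0.2501  v^+=1.1789  a^+=-0.4536

resid = -0.0172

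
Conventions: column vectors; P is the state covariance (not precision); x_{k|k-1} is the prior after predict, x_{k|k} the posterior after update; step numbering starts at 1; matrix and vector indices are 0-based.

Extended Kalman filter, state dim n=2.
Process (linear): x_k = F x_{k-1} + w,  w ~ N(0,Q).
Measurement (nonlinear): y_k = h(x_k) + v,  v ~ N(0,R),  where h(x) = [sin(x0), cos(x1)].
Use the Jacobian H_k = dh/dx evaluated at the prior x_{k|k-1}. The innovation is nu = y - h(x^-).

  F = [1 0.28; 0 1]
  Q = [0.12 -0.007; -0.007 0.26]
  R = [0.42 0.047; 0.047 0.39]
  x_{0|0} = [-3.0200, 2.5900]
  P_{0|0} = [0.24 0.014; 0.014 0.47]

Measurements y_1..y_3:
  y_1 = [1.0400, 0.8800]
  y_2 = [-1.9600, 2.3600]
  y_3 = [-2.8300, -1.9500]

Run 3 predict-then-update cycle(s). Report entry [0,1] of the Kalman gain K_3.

K[0,1] = 0.0346

step 1: x^-=[-2.2948, 2.5900]  P^-=[0.4047 0.1386; 0.1386 0.7300]  H_jac=[-0.6624 0.0000; 0.0000 -0.5240]  S=[0.5976 0.0951; 0.0951 0.5905]  K=[-0.4403 -0.0521; -0.0518 -0.6395]  nu=[1.7892, 1.7317]  x^+=[-3.1728, 1.3898]  P^+=[0.2829 0.0783; 0.0783 0.4806]
step 2: x^-=[-2.7836, 1.3898]  P^-=[0.4844 0.2058; 0.2058 0.7406]  H_jac=[-0.9366 0.0000; 0.0000 -0.9837]  S=[0.8449 0.2366; 0.2366 1.1066]  K=[-0.5166 -0.0725; -0.0466 -0.6484]  nu=[-1.6096, 2.1800]  x^+=[-2.1100, 0.0513]  P^+=[0.2353 0.0534; 0.0534 0.2593]
step 3: x^-=[-2.0956, 0.0513]  P^-=[0.4056 0.1190; 0.1190 0.5193]  H_jac=[-0.5011 0.0000; 0.0000 -0.0513]  S=[0.5218 0.0501; 0.0501 0.3914]  K=[-0.3928 0.0346; -0.1091 -0.0541]  nu=[-1.9646, -2.9487]  x^+=[-1.4261, 0.4253]  P^+=[0.3260 0.0965; 0.0965 0.5113]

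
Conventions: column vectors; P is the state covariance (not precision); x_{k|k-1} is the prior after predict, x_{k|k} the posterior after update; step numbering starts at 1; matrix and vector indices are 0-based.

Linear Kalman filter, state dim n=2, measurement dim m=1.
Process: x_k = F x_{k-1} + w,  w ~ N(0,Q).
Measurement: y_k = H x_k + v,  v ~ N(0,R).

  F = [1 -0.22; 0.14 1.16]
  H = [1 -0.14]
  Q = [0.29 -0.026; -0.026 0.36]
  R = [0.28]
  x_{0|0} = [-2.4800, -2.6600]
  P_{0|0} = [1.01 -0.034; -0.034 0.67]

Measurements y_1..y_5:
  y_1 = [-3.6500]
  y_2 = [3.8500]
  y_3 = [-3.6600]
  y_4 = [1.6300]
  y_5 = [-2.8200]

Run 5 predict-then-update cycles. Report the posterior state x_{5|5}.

step 1: x^-=[-1.8948, -3.4328]  P^-=[1.3474 -0.0940; -0.0940 1.2703]  S=[1.6786]  K=[0.8105; -0.1619]  nu=[-2.2358]  x^+=[-3.7070, -3.0708]  P^+=[0.2446 0.1263; 0.1263 1.2263]
step 2: x^-=[-3.0314, -4.0810]  P^-=[0.5384 -0.1620; -0.1620 2.0559]  S=[0.9041]  K=[0.6206; -0.4976]  nu=[6.3101]  x^+=[0.8848, -7.2210]  P^+=[0.1902 0.1172; 0.1172 1.8321]
step 3: x^-=[2.4734, -8.2524]  P^-=[0.5173 -0.3346; -0.3346 2.8670]  S=[0.9472]  K=[0.5956; -0.7770]  nu=[-7.2887]  x^+=[-1.8678, -2.5888]  P^+=[0.1813 0.1037; 0.1037 2.2951]
step 4: x^-=[-1.2983, -3.2645]  P^-=[0.5367 -0.4692; -0.4692 3.4855]  S=[1.0164]  K=[0.5927; -0.9417]  nu=[2.4712]  x^+=[0.1664, -5.5917]  P^+=[0.1797 0.0981; 0.0981 2.5842]
step 5: x^-=[1.3966, -6.4630]  P^-=[0.5516 -0.5495; -0.5495 3.8727]  S=[1.0614]  K=[0.5922; -1.0286]  nu=[-5.1214]  x^+=[-1.6363, -1.1952]  P^+=[0.1794 0.0970; 0.0970 2.7497]

x_post = [-1.6363, -1.1952]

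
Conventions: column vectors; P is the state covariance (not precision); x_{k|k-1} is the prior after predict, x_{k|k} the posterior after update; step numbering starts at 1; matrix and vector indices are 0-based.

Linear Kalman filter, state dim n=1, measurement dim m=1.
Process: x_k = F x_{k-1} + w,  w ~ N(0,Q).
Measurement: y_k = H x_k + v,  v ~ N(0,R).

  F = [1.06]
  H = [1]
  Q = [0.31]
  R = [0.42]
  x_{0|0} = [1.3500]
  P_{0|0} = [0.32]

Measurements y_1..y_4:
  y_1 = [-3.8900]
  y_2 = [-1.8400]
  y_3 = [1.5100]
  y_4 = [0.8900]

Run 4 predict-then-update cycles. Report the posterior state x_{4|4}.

step 1: x^-=[1.4310]  P^-=[0.6696]  S=[1.0896]  K=[0.6145]  nu=[-5.3210]  x^+=[-1.8389]  P^+=[0.2581]
step 2: x^-=[-1.9492]  P^-=[0.6000]  S=[1.0200]  K=[0.5882]  nu=[0.1092]  x^+=[-1.8850]  P^+=[0.2471]
step 3: x^-=[-1.9981]  P^-=[0.5876]  S=[1.0076]  K=[0.5832]  nu=[3.5081]  x^+=[0.0477]  P^+=[0.2449]
step 4: x^-=[0.0506]  P^-=[0.5852]  S=[1.0052]  K=[0.5822]  nu=[0.8394]  x^+=[0.5393]  P^+=[0.2445]

x_post = [0.5393]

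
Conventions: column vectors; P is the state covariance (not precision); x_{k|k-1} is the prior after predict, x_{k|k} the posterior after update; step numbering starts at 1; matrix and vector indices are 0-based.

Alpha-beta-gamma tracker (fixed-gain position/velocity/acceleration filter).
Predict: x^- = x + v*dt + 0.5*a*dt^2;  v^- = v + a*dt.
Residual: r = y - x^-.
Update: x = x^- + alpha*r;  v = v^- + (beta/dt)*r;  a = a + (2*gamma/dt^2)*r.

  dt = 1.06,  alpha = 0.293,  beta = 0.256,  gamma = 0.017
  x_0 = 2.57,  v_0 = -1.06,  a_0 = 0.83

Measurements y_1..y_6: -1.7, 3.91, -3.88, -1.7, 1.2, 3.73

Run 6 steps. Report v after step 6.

step 1: x_pred=1.9127  r=-3.6127  x^+=0.8542  v^+=-1.0527  a^+=0.7207
step 2: x_pred=0.1432  r=3.7668  x^+=1.2469  v^+=0.6209  a^+=0.8347
step 3: x_pred=2.3740  r=-6.2540  x^+=0.5416  v^+=-0.0047  a^+=0.6454
step 4: x_pred=0.8992  r=-2.5992  x^+=0.1376  v^+=0.0517  a^+=0.5668
step 5: x_pred=0.5108  r=0.6892  x^+=0.7128  v^+=0.8189  a^+=0.5876
step 6: x_pred=1.9109  r=1.8191  x^+=2.4439  v^+=1.8811  a^+=0.6427

v_post = 1.8811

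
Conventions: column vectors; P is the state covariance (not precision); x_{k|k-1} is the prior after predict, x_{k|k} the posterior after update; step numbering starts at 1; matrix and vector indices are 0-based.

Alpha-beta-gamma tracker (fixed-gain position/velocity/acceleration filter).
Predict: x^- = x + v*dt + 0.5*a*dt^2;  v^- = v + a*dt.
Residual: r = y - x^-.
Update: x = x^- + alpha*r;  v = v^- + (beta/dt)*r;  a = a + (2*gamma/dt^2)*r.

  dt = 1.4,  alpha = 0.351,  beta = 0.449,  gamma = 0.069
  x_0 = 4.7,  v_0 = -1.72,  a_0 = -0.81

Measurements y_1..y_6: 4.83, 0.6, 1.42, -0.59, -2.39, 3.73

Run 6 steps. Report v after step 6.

v_post = 2.3012

step 1: x_pred=1.4982  r=3.3318  x^+=2.6677  v^+=-1.7854  a^+=-0.5754
step 2: x_pred=-0.3959  r=0.9959  x^+=-0.0463  v^+=-2.2716  a^+=-0.5053
step 3: x_pred=-3.7218  r=5.1418  x^+=-1.9170  v^+=-1.3300  a^+=-0.1433
step 4: x_pred=-3.9194  r=3.3294  x^+=-2.7508  v^+=-0.4628  a^+=0.0911
step 5: x_pred=-3.3094  r=0.9194  x^+=-2.9867  v^+=-0.0403  a^+=0.1559
step 6: x_pred=-2.8904  r=6.6204  x^+=-0.5666  v^+=2.3012  a^+=0.6220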